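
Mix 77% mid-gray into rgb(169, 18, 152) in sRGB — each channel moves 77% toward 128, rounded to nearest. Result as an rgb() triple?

A 77% tone moves each channel 77% toward 128:
  R: 169 + 0.77×(128−169) = 169 − 31.57 = 137.43 → 137
  G: 18 + 0.77×(128−18) = 18 + 84.7 = 102.7 → 103
  B: 152 + 0.77×(128−152) = 152 − 18.48 = 133.52 → 134

rgb(137, 103, 134)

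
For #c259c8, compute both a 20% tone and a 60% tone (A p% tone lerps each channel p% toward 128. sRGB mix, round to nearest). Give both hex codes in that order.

#b561ba, #9a709d

#c259c8 is rgb(194, 89, 200).
20% tone:
  R: 194 + 0.2×(128−194) = 194 − 13.2 = 180.8 → 181
  G: 89 + 7.8 = 96.8 → 97
  B: 200 − 14.4 = 185.6 → 186
  → #b561ba
60% tone:
  R: 194 + 0.6×(128−194) = 194 − 39.6 = 154.4 → 154
  G: 89 + 0.6×(128−89) = 89 + 23.4 = 112.4 → 112
  B: 200 − 43.2 = 156.8 → 157
  → #9a709d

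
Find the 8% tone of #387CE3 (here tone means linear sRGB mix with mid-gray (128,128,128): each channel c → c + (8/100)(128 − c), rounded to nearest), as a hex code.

#387CE3 is rgb(56, 124, 227).
An 8% tone moves each channel 8% toward 128:
  R: 56 + 0.08×(128−56) = 56 + 5.76 = 61.76 → 62
  G: 124 + 0.32 = 124.32 → 124
  B: 227 − 7.92 = 219.08 → 219
rgb(62, 124, 219) = #3E7CDB.

#3E7CDB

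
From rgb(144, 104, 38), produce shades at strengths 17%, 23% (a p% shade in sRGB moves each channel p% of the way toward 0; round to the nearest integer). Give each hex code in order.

#785620, #6F501D

17%: (144 − 24.48 = 119.52→120, 104 − 17.68 = 86.32→86, 38 − 6.46 = 31.54→32) → #785620
23%: (144 − 33.12 = 110.88→111, 104 − 23.92 = 80.08→80, 38 − 8.74 = 29.26→29) → #6F501D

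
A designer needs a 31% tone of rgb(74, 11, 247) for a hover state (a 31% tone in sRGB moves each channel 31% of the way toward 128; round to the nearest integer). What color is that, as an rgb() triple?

rgb(91, 47, 210)

Per channel, c → c + 0.31(128 − c):
  R: 74 + 16.74 = 90.74 → 91
  G: 11 + 36.27 = 47.27 → 47
  B: 247 + 0.31×(128−247) = 247 − 36.89 = 210.11 → 210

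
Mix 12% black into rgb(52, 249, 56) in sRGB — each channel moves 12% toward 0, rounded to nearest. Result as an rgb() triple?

Per channel, c → c + 0.12(0 − c):
  R: 52 + 0.12×(0−52) = 52 − 6.24 = 45.76 → 46
  G: 249 − 29.88 = 219.12 → 219
  B: 56 − 6.72 = 49.28 → 49

rgb(46, 219, 49)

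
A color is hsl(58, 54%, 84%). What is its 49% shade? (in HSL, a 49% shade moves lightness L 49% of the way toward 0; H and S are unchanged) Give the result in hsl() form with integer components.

hsl(58, 54%, 43%)

L moves 49% from 84 toward 0: 84 − 41.16 = 42.84 → 43.
H and S are unchanged.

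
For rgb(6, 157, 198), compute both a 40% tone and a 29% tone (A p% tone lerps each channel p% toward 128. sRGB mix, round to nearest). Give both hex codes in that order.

40% tone:
  R: 6 + 0.4×(128−6) = 6 + 48.8 = 54.8 → 55
  G: 157 − 11.6 = 145.4 → 145
  B: 198 + 0.4×(128−198) = 198 − 28 = 170 → 170
  → #3791aa
29% tone:
  R: 6 + 35.38 = 41.38 → 41
  G: 157 + 0.29×(128−157) = 157 − 8.41 = 148.59 → 149
  B: 198 + 0.29×(128−198) = 198 − 20.3 = 177.7 → 178
  → #2995b2

#3791aa, #2995b2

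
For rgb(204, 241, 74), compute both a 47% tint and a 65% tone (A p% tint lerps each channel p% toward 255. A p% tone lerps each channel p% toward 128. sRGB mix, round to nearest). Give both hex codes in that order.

47% tint:
  R: 204 + 23.97 = 227.97 → 228
  G: 241 + 0.47×(255−241) = 241 + 6.58 = 247.58 → 248
  B: 74 + 0.47×(255−74) = 74 + 85.07 = 159.07 → 159
  → #E4F89F
65% tone:
  R: 204 − 49.4 = 154.6 → 155
  G: 241 − 73.45 = 167.55 → 168
  B: 74 + 0.65×(128−74) = 74 + 35.1 = 109.1 → 109
  → #9BA86D

#E4F89F, #9BA86D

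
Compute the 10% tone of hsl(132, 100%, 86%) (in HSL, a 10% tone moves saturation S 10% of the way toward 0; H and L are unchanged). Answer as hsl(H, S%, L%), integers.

hsl(132, 90%, 86%)

S moves 10% from 100 toward 0: 100 − 10 = 90 → 90.
H and L are unchanged.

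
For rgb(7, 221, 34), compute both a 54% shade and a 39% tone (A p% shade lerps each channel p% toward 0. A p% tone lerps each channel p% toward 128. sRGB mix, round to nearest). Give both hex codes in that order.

54% shade:
  R: 7 − 3.78 = 3.22 → 3
  G: 221 + 0.54×(0−221) = 221 − 119.34 = 101.66 → 102
  B: 34 + 0.54×(0−34) = 34 − 18.36 = 15.64 → 16
  → #036610
39% tone:
  R: 7 + 0.39×(128−7) = 7 + 47.19 = 54.19 → 54
  G: 221 + 0.39×(128−221) = 221 − 36.27 = 184.73 → 185
  B: 34 + 0.39×(128−34) = 34 + 36.66 = 70.66 → 71
  → #36b947

#036610, #36b947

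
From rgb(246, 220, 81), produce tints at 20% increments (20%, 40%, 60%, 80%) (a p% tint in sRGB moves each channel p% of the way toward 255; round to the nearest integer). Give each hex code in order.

#F8E374, #FAEA97, #FBF1B9, #FDF8DC

20%: (246 + 1.8 = 247.8→248, 220 + 7 = 227→227, 81 + 34.8 = 115.8→116) → #F8E374
40%: (246 + 3.6 = 249.6→250, 220 + 14 = 234→234, 81 + 69.6 = 150.6→151) → #FAEA97
60%: (246 + 5.4 = 251.4→251, 220 + 21 = 241→241, 81 + 104.4 = 185.4→185) → #FBF1B9
80%: (246 + 7.2 = 253.2→253, 220 + 28 = 248→248, 81 + 139.2 = 220.2→220) → #FDF8DC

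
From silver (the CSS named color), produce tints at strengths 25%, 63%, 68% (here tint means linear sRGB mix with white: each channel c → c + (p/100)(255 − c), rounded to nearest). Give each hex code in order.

#D0D0D0, #E8E8E8, #EBEBEB

CSS silver is rgb(192, 192, 192).
25%: (192 + 15.75 = 207.75→208, 192 + 15.75 = 207.75→208, 192 + 15.75 = 207.75→208) → #D0D0D0
63%: (192 + 39.69 = 231.69→232, 192 + 39.69 = 231.69→232, 192 + 39.69 = 231.69→232) → #E8E8E8
68%: (192 + 42.84 = 234.84→235, 192 + 42.84 = 234.84→235, 192 + 42.84 = 234.84→235) → #EBEBEB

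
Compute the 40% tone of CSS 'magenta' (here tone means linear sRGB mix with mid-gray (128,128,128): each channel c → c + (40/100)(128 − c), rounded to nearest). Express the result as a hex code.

CSS magenta is rgb(255, 0, 255).
Per channel, c → c + 0.4(128 − c):
  R: 255 − 50.8 = 204.2 → 204
  G: 0 + 51.2 = 51.2 → 51
  B: 255 − 50.8 = 204.2 → 204
rgb(204, 51, 204) = #cc33cc.

#cc33cc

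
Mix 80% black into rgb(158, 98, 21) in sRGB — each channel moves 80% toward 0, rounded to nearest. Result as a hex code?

Lerp each channel 80% toward 0:
  R: 158 + 0.8×(0−158) = 158 − 126.4 = 31.6 → 32
  G: 98 − 78.4 = 19.6 → 20
  B: 21 + 0.8×(0−21) = 21 − 16.8 = 4.2 → 4
rgb(32, 20, 4) = #201404.

#201404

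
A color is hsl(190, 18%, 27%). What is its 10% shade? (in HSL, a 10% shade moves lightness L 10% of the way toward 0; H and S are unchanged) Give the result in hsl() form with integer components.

L moves 10% from 27 toward 0: 27 − 2.7 = 24.3 → 24.
H and S are unchanged.

hsl(190, 18%, 24%)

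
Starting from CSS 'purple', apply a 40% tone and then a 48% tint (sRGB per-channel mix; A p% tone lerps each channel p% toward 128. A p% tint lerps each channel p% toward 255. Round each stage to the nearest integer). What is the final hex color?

#bd95bd

CSS purple is rgb(128, 0, 128).
Per channel, c → c + 0.4(128 − c):
  R: 128 + 0 = 128 → 128
  G: 0 + 0.4×(128−0) = 0 + 51.2 = 51.2 → 51
  B: 128 + 0 = 128 → 128
After the tone: rgb(128, 51, 128) = #803380.
A 48% tint moves each channel 48% toward 255:
  R: 128 + 0.48×(255−128) = 128 + 60.96 = 188.96 → 189
  G: 51 + 0.48×(255−51) = 51 + 97.92 = 148.92 → 149
  B: 128 + 0.48×(255−128) = 128 + 60.96 = 188.96 → 189
rgb(189, 149, 189) = #bd95bd.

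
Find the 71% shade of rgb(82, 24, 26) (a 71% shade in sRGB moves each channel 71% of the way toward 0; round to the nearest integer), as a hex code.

Per channel, c → c + 0.71(0 − c):
  R: 82 + 0.71×(0−82) = 82 − 58.22 = 23.78 → 24
  G: 24 + 0.71×(0−24) = 24 − 17.04 = 6.96 → 7
  B: 26 − 18.46 = 7.54 → 8
rgb(24, 7, 8) = #180708.

#180708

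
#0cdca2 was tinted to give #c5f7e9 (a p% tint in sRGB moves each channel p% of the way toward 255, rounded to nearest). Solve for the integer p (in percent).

#0cdca2 is rgb(12, 220, 162); #c5f7e9 is rgb(197, 247, 233).
On the R channel (widest range): 197 ≈ 12 + (p/100)(255 − 12), so p ≈ 100×(197 − 12)/(255 − 12) = 18500/243 = 76.13.
p = 76 reproduces all three channels after rounding.

76%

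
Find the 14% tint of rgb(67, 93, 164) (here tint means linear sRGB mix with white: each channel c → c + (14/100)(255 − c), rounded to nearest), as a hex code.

Lerp each channel 14% toward 255:
  R: 67 + 0.14×(255−67) = 67 + 26.32 = 93.32 → 93
  G: 93 + 0.14×(255−93) = 93 + 22.68 = 115.68 → 116
  B: 164 + 0.14×(255−164) = 164 + 12.74 = 176.74 → 177
rgb(93, 116, 177) = #5d74b1.

#5d74b1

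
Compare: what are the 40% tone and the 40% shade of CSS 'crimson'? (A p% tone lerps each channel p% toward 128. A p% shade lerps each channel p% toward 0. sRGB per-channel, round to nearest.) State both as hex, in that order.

CSS crimson is rgb(220, 20, 60).
40% tone:
  R: 220 − 36.8 = 183.2 → 183
  G: 20 + 0.4×(128−20) = 20 + 43.2 = 63.2 → 63
  B: 60 + 0.4×(128−60) = 60 + 27.2 = 87.2 → 87
  → #B73F57
40% shade:
  R: 220 − 88 = 132 → 132
  G: 20 + 0.4×(0−20) = 20 − 8 = 12 → 12
  B: 60 + 0.4×(0−60) = 60 − 24 = 36 → 36
  → #840C24

#B73F57, #840C24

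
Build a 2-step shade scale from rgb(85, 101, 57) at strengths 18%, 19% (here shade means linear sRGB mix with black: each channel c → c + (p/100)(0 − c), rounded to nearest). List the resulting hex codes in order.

18%: (85 − 15.3 = 69.7→70, 101 − 18.18 = 82.82→83, 57 − 10.26 = 46.74→47) → #46532F
19%: (85 − 16.15 = 68.85→69, 101 − 19.19 = 81.81→82, 57 − 10.83 = 46.17→46) → #45522E

#46532F, #45522E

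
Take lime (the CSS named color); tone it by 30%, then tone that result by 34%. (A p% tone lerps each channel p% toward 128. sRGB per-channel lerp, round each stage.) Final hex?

CSS lime is rgb(0, 255, 0).
Per channel, c → c + 0.3(128 − c):
  R: 0 + 0.3×(128−0) = 0 + 38.4 = 38.4 → 38
  G: 255 − 38.1 = 216.9 → 217
  B: 0 + 0.3×(128−0) = 0 + 38.4 = 38.4 → 38
After the tone: rgb(38, 217, 38) = #26d926.
Lerp each channel 34% toward 128:
  R: 38 + 30.6 = 68.6 → 69
  G: 217 + 0.34×(128−217) = 217 − 30.26 = 186.74 → 187
  B: 38 + 0.34×(128−38) = 38 + 30.6 = 68.6 → 69
rgb(69, 187, 69) = #45bb45.

#45bb45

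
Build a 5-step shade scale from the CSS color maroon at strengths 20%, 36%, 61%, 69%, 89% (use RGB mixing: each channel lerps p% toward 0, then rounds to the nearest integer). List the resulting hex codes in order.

CSS maroon is rgb(128, 0, 0).
20%: (128 − 25.6 = 102.4→102, 0→0, 0→0) → #660000
36%: (128 − 46.08 = 81.92→82, 0→0, 0→0) → #520000
61%: (128 − 78.08 = 49.92→50, 0→0, 0→0) → #320000
69%: (128 − 88.32 = 39.68→40, 0→0, 0→0) → #280000
89%: (128 − 113.92 = 14.08→14, 0→0, 0→0) → #0e0000

#660000, #520000, #320000, #280000, #0e0000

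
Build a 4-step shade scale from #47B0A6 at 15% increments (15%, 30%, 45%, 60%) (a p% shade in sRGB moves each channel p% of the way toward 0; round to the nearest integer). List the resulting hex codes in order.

#47B0A6 is rgb(71, 176, 166).
15%: (71 − 10.65 = 60.35→60, 176 − 26.4 = 149.6→150, 166 − 24.9 = 141.1→141) → #3C968D
30%: (71 − 21.3 = 49.7→50, 176 − 52.8 = 123.2→123, 166 − 49.8 = 116.2→116) → #327B74
45%: (71 − 31.95 = 39.05→39, 176 − 79.2 = 96.8→97, 166 − 74.7 = 91.3→91) → #27615B
60%: (71 − 42.6 = 28.4→28, 176 − 105.6 = 70.4→70, 166 − 99.6 = 66.4→66) → #1C4642

#3C968D, #327B74, #27615B, #1C4642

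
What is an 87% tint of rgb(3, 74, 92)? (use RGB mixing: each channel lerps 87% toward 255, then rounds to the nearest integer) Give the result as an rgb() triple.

rgb(222, 231, 234)

Per channel, c → c + 0.87(255 − c):
  R: 3 + 219.24 = 222.24 → 222
  G: 74 + 157.47 = 231.47 → 231
  B: 92 + 0.87×(255−92) = 92 + 141.81 = 233.81 → 234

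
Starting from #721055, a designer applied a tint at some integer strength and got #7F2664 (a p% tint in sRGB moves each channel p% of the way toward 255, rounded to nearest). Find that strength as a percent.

#721055 is rgb(114, 16, 85); #7F2664 is rgb(127, 38, 100).
On the G channel (widest range): 38 ≈ 16 + (p/100)(255 − 16), so p ≈ 100×(38 − 16)/(255 − 16) = 2200/239 = 9.21.
p = 9 reproduces all three channels after rounding.

9%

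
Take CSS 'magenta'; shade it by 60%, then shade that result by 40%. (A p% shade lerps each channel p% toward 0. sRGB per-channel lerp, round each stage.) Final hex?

#3d003d

CSS magenta is rgb(255, 0, 255).
A 60% shade moves each channel 60% toward 0:
  R: 255 + 0.6×(0−255) = 255 − 153 = 102 → 102
  G: 0 + 0.6×(0−0) = 0 + 0 = 0 → 0
  B: 255 − 153 = 102 → 102
After the shade: rgb(102, 0, 102) = #660066.
Lerp each channel 40% toward 0:
  R: 102 − 40.8 = 61.2 → 61
  G: 0 + 0 = 0 → 0
  B: 102 + 0.4×(0−102) = 102 − 40.8 = 61.2 → 61
rgb(61, 0, 61) = #3d003d.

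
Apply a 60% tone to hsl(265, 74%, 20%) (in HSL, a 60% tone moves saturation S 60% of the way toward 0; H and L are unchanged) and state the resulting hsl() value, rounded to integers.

hsl(265, 30%, 20%)

S moves 60% from 74 toward 0: 74 − 44.4 = 29.6 → 30.
H and L are unchanged.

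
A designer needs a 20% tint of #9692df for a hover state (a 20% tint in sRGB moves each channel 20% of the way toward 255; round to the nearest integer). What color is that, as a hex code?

#9692df is rgb(150, 146, 223).
Lerp each channel 20% toward 255:
  R: 150 + 21 = 171 → 171
  G: 146 + 21.8 = 167.8 → 168
  B: 223 + 0.2×(255−223) = 223 + 6.4 = 229.4 → 229
rgb(171, 168, 229) = #aba8e5.

#aba8e5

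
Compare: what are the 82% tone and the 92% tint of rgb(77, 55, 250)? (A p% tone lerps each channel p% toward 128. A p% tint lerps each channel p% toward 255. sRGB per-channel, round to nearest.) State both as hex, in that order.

#777396, #F1EFFF

82% tone:
  R: 77 + 0.82×(128−77) = 77 + 41.82 = 118.82 → 119
  G: 55 + 0.82×(128−55) = 55 + 59.86 = 114.86 → 115
  B: 250 − 100.04 = 149.96 → 150
  → #777396
92% tint:
  R: 77 + 163.76 = 240.76 → 241
  G: 55 + 0.92×(255−55) = 55 + 184 = 239 → 239
  B: 250 + 0.92×(255−250) = 250 + 4.6 = 254.6 → 255
  → #F1EFFF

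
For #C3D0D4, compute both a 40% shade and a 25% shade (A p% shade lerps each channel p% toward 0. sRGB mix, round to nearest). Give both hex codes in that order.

#C3D0D4 is rgb(195, 208, 212).
40% shade:
  R: 195 − 78 = 117 → 117
  G: 208 − 83.2 = 124.8 → 125
  B: 212 − 84.8 = 127.2 → 127
  → #757D7F
25% shade:
  R: 195 + 0.25×(0−195) = 195 − 48.75 = 146.25 → 146
  G: 208 − 52 = 156 → 156
  B: 212 + 0.25×(0−212) = 212 − 53 = 159 → 159
  → #929C9F

#757D7F, #929C9F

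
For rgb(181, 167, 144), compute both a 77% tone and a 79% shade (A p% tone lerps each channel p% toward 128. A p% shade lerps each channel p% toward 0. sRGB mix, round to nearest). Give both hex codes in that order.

#8c8984, #26231e

77% tone:
  R: 181 − 40.81 = 140.19 → 140
  G: 167 + 0.77×(128−167) = 167 − 30.03 = 136.97 → 137
  B: 144 + 0.77×(128−144) = 144 − 12.32 = 131.68 → 132
  → #8c8984
79% shade:
  R: 181 − 142.99 = 38.01 → 38
  G: 167 − 131.93 = 35.07 → 35
  B: 144 − 113.76 = 30.24 → 30
  → #26231e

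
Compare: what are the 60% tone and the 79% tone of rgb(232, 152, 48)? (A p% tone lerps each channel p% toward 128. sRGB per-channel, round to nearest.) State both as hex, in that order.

#aa8a60, #96856f

60% tone:
  R: 232 + 0.6×(128−232) = 232 − 62.4 = 169.6 → 170
  G: 152 + 0.6×(128−152) = 152 − 14.4 = 137.6 → 138
  B: 48 + 48 = 96 → 96
  → #aa8a60
79% tone:
  R: 232 − 82.16 = 149.84 → 150
  G: 152 + 0.79×(128−152) = 152 − 18.96 = 133.04 → 133
  B: 48 + 63.2 = 111.2 → 111
  → #96856f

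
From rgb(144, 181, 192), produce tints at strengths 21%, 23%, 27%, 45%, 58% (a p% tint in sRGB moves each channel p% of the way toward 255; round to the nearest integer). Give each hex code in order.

#A7C5CD, #AAC6CE, #AEC9D1, #C2D6DC, #D0E0E5

21%: (144 + 23.31 = 167.31→167, 181 + 15.54 = 196.54→197, 192 + 13.23 = 205.23→205) → #A7C5CD
23%: (144 + 25.53 = 169.53→170, 181 + 17.02 = 198.02→198, 192 + 14.49 = 206.49→206) → #AAC6CE
27%: (144 + 29.97 = 173.97→174, 181 + 19.98 = 200.98→201, 192 + 17.01 = 209.01→209) → #AEC9D1
45%: (144 + 49.95 = 193.95→194, 181 + 33.3 = 214.3→214, 192 + 28.35 = 220.35→220) → #C2D6DC
58%: (144 + 64.38 = 208.38→208, 181 + 42.92 = 223.92→224, 192 + 36.54 = 228.54→229) → #D0E0E5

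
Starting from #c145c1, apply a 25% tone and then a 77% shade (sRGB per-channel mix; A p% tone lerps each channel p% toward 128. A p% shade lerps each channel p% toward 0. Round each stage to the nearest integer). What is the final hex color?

#c145c1 is rgb(193, 69, 193).
A 25% tone moves each channel 25% toward 128:
  R: 193 − 16.25 = 176.75 → 177
  G: 69 + 14.75 = 83.75 → 84
  B: 193 + 0.25×(128−193) = 193 − 16.25 = 176.75 → 177
After the tone: rgb(177, 84, 177) = #b154b1.
Per channel, c → c + 0.77(0 − c):
  R: 177 + 0.77×(0−177) = 177 − 136.29 = 40.71 → 41
  G: 84 − 64.68 = 19.32 → 19
  B: 177 − 136.29 = 40.71 → 41
rgb(41, 19, 41) = #291329.

#291329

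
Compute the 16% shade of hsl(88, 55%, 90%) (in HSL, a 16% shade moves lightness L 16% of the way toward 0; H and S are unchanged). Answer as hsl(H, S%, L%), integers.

L moves 16% from 90 toward 0: 90 − 14.4 = 75.6 → 76.
H and S are unchanged.

hsl(88, 55%, 76%)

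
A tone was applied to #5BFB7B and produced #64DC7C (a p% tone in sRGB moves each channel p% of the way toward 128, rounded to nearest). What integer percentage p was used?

#5BFB7B is rgb(91, 251, 123); #64DC7C is rgb(100, 220, 124).
On the G channel (widest range): 220 ≈ 251 + (p/100)(128 − 251), so p ≈ 100×(220 − 251)/(128 − 251) = -3100/-123 = 25.20.
p = 25 reproduces all three channels after rounding.

25%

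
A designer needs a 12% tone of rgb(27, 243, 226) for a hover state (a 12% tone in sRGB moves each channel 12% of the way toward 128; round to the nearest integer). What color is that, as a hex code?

#27e5d6

Lerp each channel 12% toward 128:
  R: 27 + 0.12×(128−27) = 27 + 12.12 = 39.12 → 39
  G: 243 + 0.12×(128−243) = 243 − 13.8 = 229.2 → 229
  B: 226 − 11.76 = 214.24 → 214
rgb(39, 229, 214) = #27e5d6.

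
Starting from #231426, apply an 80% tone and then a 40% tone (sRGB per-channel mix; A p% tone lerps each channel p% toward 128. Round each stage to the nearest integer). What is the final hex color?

#757375

#231426 is rgb(35, 20, 38).
An 80% tone moves each channel 80% toward 128:
  R: 35 + 74.4 = 109.4 → 109
  G: 20 + 0.8×(128−20) = 20 + 86.4 = 106.4 → 106
  B: 38 + 72 = 110 → 110
After the tone: rgb(109, 106, 110) = #6D6A6E.
Lerp each channel 40% toward 128:
  R: 109 + 0.4×(128−109) = 109 + 7.6 = 116.6 → 117
  G: 106 + 8.8 = 114.8 → 115
  B: 110 + 7.2 = 117.2 → 117
rgb(117, 115, 117) = #757375.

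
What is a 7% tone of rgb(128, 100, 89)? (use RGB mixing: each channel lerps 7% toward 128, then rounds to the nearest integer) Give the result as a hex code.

A 7% tone moves each channel 7% toward 128:
  R: 128 + 0 = 128 → 128
  G: 100 + 1.96 = 101.96 → 102
  B: 89 + 2.73 = 91.73 → 92
rgb(128, 102, 92) = #80665c.

#80665c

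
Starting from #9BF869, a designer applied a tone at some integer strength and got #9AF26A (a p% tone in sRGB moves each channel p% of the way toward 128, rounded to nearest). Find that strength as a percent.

5%

#9BF869 is rgb(155, 248, 105); #9AF26A is rgb(154, 242, 106).
On the G channel (widest range): 242 ≈ 248 + (p/100)(128 − 248), so p ≈ 100×(242 − 248)/(128 − 248) = -600/-120 = 5.00.
p = 5 reproduces all three channels after rounding.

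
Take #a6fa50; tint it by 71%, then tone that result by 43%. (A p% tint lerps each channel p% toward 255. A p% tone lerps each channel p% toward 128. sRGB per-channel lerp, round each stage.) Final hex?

#bac8ab

#a6fa50 is rgb(166, 250, 80).
Lerp each channel 71% toward 255:
  R: 166 + 0.71×(255−166) = 166 + 63.19 = 229.19 → 229
  G: 250 + 3.55 = 253.55 → 254
  B: 80 + 0.71×(255−80) = 80 + 124.25 = 204.25 → 204
After the tint: rgb(229, 254, 204) = #e5fecc.
Per channel, c → c + 0.43(128 − c):
  R: 229 − 43.43 = 185.57 → 186
  G: 254 + 0.43×(128−254) = 254 − 54.18 = 199.82 → 200
  B: 204 + 0.43×(128−204) = 204 − 32.68 = 171.32 → 171
rgb(186, 200, 171) = #bac8ab.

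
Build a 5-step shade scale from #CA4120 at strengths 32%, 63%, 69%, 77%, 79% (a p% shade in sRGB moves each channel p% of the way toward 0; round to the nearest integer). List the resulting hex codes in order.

#892C16, #4B180C, #3F140A, #2E0F07, #2A0E07

#CA4120 is rgb(202, 65, 32).
32%: (202 − 64.64 = 137.36→137, 65 − 20.8 = 44.2→44, 32 − 10.24 = 21.76→22) → #892C16
63%: (202 − 127.26 = 74.74→75, 65 − 40.95 = 24.05→24, 32 − 20.16 = 11.84→12) → #4B180C
69%: (202 − 139.38 = 62.62→63, 65 − 44.85 = 20.15→20, 32 − 22.08 = 9.92→10) → #3F140A
77%: (202 − 155.54 = 46.46→46, 65 − 50.05 = 14.95→15, 32 − 24.64 = 7.36→7) → #2E0F07
79%: (202 − 159.58 = 42.42→42, 65 − 51.35 = 13.65→14, 32 − 25.28 = 6.72→7) → #2A0E07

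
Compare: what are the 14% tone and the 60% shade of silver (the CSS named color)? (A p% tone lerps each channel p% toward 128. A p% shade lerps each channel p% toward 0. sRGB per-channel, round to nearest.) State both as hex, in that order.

#B7B7B7, #4D4D4D

CSS silver is rgb(192, 192, 192).
14% tone:
  R: 192 + 0.14×(128−192) = 192 − 8.96 = 183.04 → 183
  G: 192 − 8.96 = 183.04 → 183
  B: 192 + 0.14×(128−192) = 192 − 8.96 = 183.04 → 183
  → #B7B7B7
60% shade:
  R: 192 − 115.2 = 76.8 → 77
  G: 192 + 0.6×(0−192) = 192 − 115.2 = 76.8 → 77
  B: 192 − 115.2 = 76.8 → 77
  → #4D4D4D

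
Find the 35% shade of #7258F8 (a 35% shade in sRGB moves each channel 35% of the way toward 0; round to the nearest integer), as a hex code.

#7258F8 is rgb(114, 88, 248).
A 35% shade moves each channel 35% toward 0:
  R: 114 − 39.9 = 74.1 → 74
  G: 88 + 0.35×(0−88) = 88 − 30.8 = 57.2 → 57
  B: 248 + 0.35×(0−248) = 248 − 86.8 = 161.2 → 161
rgb(74, 57, 161) = #4A39A1.

#4A39A1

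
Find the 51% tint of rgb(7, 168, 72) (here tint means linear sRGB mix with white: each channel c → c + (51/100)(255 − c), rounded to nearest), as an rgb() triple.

A 51% tint moves each channel 51% toward 255:
  R: 7 + 0.51×(255−7) = 7 + 126.48 = 133.48 → 133
  G: 168 + 44.37 = 212.37 → 212
  B: 72 + 0.51×(255−72) = 72 + 93.33 = 165.33 → 165

rgb(133, 212, 165)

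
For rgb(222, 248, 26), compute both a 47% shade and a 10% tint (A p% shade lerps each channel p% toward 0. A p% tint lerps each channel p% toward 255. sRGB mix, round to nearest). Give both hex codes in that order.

#76830E, #E1F931

47% shade:
  R: 222 − 104.34 = 117.66 → 118
  G: 248 + 0.47×(0−248) = 248 − 116.56 = 131.44 → 131
  B: 26 + 0.47×(0−26) = 26 − 12.22 = 13.78 → 14
  → #76830E
10% tint:
  R: 222 + 0.1×(255−222) = 222 + 3.3 = 225.3 → 225
  G: 248 + 0.1×(255−248) = 248 + 0.7 = 248.7 → 249
  B: 26 + 0.1×(255−26) = 26 + 22.9 = 48.9 → 49
  → #E1F931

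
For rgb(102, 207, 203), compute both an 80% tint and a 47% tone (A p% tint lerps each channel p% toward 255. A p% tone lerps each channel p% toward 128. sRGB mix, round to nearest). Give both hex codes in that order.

80% tint:
  R: 102 + 0.8×(255−102) = 102 + 122.4 = 224.4 → 224
  G: 207 + 0.8×(255−207) = 207 + 38.4 = 245.4 → 245
  B: 203 + 0.8×(255−203) = 203 + 41.6 = 244.6 → 245
  → #E0F5F5
47% tone:
  R: 102 + 12.22 = 114.22 → 114
  G: 207 + 0.47×(128−207) = 207 − 37.13 = 169.87 → 170
  B: 203 − 35.25 = 167.75 → 168
  → #72AAA8

#E0F5F5, #72AAA8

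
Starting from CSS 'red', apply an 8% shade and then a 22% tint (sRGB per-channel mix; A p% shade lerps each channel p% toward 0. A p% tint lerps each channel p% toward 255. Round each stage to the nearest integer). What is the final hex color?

#EF3838

CSS red is rgb(255, 0, 0).
Lerp each channel 8% toward 0:
  R: 255 + 0.08×(0−255) = 255 − 20.4 = 234.6 → 235
  G: 0 + 0.08×(0−0) = 0 + 0 = 0 → 0
  B: 0 + 0.08×(0−0) = 0 + 0 = 0 → 0
After the shade: rgb(235, 0, 0) = #EB0000.
Lerp each channel 22% toward 255:
  R: 235 + 0.22×(255−235) = 235 + 4.4 = 239.4 → 239
  G: 0 + 0.22×(255−0) = 0 + 56.1 = 56.1 → 56
  B: 0 + 0.22×(255−0) = 0 + 56.1 = 56.1 → 56
rgb(239, 56, 56) = #EF3838.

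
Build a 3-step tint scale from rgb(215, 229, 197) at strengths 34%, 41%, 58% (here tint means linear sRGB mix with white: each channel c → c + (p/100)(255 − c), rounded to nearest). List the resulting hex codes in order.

34%: (215 + 13.6 = 228.6→229, 229 + 8.84 = 237.84→238, 197 + 19.72 = 216.72→217) → #E5EED9
41%: (215 + 16.4 = 231.4→231, 229 + 10.66 = 239.66→240, 197 + 23.78 = 220.78→221) → #E7F0DD
58%: (215 + 23.2 = 238.2→238, 229 + 15.08 = 244.08→244, 197 + 33.64 = 230.64→231) → #EEF4E7

#E5EED9, #E7F0DD, #EEF4E7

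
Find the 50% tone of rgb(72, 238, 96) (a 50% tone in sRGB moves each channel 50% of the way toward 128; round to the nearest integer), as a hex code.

Per channel, c → c + 0.5(128 − c):
  R: 72 + 0.5×(128−72) = 72 + 28 = 100 → 100
  G: 238 − 55 = 183 → 183
  B: 96 + 0.5×(128−96) = 96 + 16 = 112 → 112
rgb(100, 183, 112) = #64b770.

#64b770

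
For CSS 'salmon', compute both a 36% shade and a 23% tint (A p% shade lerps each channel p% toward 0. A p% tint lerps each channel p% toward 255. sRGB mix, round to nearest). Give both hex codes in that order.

CSS salmon is rgb(250, 128, 114).
36% shade:
  R: 250 + 0.36×(0−250) = 250 − 90 = 160 → 160
  G: 128 − 46.08 = 81.92 → 82
  B: 114 − 41.04 = 72.96 → 73
  → #A05249
23% tint:
  R: 250 + 1.15 = 251.15 → 251
  G: 128 + 0.23×(255−128) = 128 + 29.21 = 157.21 → 157
  B: 114 + 0.23×(255−114) = 114 + 32.43 = 146.43 → 146
  → #FB9D92

#A05249, #FB9D92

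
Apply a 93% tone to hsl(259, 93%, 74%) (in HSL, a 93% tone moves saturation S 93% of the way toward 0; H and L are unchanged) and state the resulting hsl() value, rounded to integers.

hsl(259, 7%, 74%)

S moves 93% from 93 toward 0: 93 − 86.49 = 6.51 → 7.
H and L are unchanged.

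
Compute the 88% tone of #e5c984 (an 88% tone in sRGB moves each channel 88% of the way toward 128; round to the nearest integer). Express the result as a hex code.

#8c8980

#e5c984 is rgb(229, 201, 132).
An 88% tone moves each channel 88% toward 128:
  R: 229 + 0.88×(128−229) = 229 − 88.88 = 140.12 → 140
  G: 201 + 0.88×(128−201) = 201 − 64.24 = 136.76 → 137
  B: 132 − 3.52 = 128.48 → 128
rgb(140, 137, 128) = #8c8980.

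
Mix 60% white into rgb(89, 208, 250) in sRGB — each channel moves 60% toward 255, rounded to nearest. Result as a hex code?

A 60% tint moves each channel 60% toward 255:
  R: 89 + 0.6×(255−89) = 89 + 99.6 = 188.6 → 189
  G: 208 + 28.2 = 236.2 → 236
  B: 250 + 3 = 253 → 253
rgb(189, 236, 253) = #BDECFD.

#BDECFD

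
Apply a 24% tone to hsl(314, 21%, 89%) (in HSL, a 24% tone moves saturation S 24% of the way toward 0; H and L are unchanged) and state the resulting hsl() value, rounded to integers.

hsl(314, 16%, 89%)

S moves 24% from 21 toward 0: 21 − 5.04 = 15.96 → 16.
H and L are unchanged.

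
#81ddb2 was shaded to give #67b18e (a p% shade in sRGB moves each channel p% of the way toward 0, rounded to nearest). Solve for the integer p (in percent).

20%

#81ddb2 is rgb(129, 221, 178); #67b18e is rgb(103, 177, 142).
On the G channel (widest range): 177 ≈ 221 + (p/100)(0 − 221), so p ≈ 100×(177 − 221)/(0 − 221) = -4400/-221 = 19.91.
p = 20 reproduces all three channels after rounding.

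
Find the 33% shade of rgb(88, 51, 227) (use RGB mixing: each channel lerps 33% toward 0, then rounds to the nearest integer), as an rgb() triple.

rgb(59, 34, 152)

A 33% shade moves each channel 33% toward 0:
  R: 88 + 0.33×(0−88) = 88 − 29.04 = 58.96 → 59
  G: 51 − 16.83 = 34.17 → 34
  B: 227 + 0.33×(0−227) = 227 − 74.91 = 152.09 → 152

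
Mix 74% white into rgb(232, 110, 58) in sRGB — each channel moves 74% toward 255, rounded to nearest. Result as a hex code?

A 74% tint moves each channel 74% toward 255:
  R: 232 + 0.74×(255−232) = 232 + 17.02 = 249.02 → 249
  G: 110 + 107.3 = 217.3 → 217
  B: 58 + 0.74×(255−58) = 58 + 145.78 = 203.78 → 204
rgb(249, 217, 204) = #F9D9CC.

#F9D9CC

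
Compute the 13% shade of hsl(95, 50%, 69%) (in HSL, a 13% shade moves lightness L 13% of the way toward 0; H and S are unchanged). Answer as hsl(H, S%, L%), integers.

L moves 13% from 69 toward 0: 69 − 8.97 = 60.03 → 60.
H and S are unchanged.

hsl(95, 50%, 60%)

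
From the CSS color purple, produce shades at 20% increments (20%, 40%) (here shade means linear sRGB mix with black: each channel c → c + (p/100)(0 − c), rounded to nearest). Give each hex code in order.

CSS purple is rgb(128, 0, 128).
20%: (128 − 25.6 = 102.4→102, 0→0, 128 − 25.6 = 102.4→102) → #660066
40%: (128 − 51.2 = 76.8→77, 0→0, 128 − 51.2 = 76.8→77) → #4d004d

#660066, #4d004d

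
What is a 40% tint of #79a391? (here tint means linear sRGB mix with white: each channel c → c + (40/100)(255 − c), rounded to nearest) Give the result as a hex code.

#afc8bd

#79a391 is rgb(121, 163, 145).
Lerp each channel 40% toward 255:
  R: 121 + 0.4×(255−121) = 121 + 53.6 = 174.6 → 175
  G: 163 + 0.4×(255−163) = 163 + 36.8 = 199.8 → 200
  B: 145 + 0.4×(255−145) = 145 + 44 = 189 → 189
rgb(175, 200, 189) = #afc8bd.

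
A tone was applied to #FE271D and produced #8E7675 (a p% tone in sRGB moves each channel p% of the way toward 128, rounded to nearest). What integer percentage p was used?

89%

#FE271D is rgb(254, 39, 29); #8E7675 is rgb(142, 118, 117).
On the R channel (widest range): 142 ≈ 254 + (p/100)(128 − 254), so p ≈ 100×(142 − 254)/(128 − 254) = -11200/-126 = 88.89.
p = 89 reproduces all three channels after rounding.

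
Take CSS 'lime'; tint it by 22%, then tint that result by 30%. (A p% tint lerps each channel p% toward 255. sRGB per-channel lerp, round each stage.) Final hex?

#74FF74

CSS lime is rgb(0, 255, 0).
Lerp each channel 22% toward 255:
  R: 0 + 56.1 = 56.1 → 56
  G: 255 + 0.22×(255−255) = 255 + 0 = 255 → 255
  B: 0 + 56.1 = 56.1 → 56
After the tint: rgb(56, 255, 56) = #38FF38.
A 30% tint moves each channel 30% toward 255:
  R: 56 + 0.3×(255−56) = 56 + 59.7 = 115.7 → 116
  G: 255 + 0.3×(255−255) = 255 + 0 = 255 → 255
  B: 56 + 59.7 = 115.7 → 116
rgb(116, 255, 116) = #74FF74.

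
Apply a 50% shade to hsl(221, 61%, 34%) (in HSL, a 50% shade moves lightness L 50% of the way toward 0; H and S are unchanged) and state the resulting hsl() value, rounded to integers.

L moves 50% from 34 toward 0: 34 − 17 = 17 → 17.
H and S are unchanged.

hsl(221, 61%, 17%)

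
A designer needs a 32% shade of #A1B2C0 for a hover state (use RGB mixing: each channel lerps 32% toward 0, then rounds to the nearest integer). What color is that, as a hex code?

#6D7983

#A1B2C0 is rgb(161, 178, 192).
Per channel, c → c + 0.32(0 − c):
  R: 161 − 51.52 = 109.48 → 109
  G: 178 − 56.96 = 121.04 → 121
  B: 192 + 0.32×(0−192) = 192 − 61.44 = 130.56 → 131
rgb(109, 121, 131) = #6D7983.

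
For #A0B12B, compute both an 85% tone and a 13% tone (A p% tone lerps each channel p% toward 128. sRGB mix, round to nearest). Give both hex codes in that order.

#A0B12B is rgb(160, 177, 43).
85% tone:
  R: 160 − 27.2 = 132.8 → 133
  G: 177 − 41.65 = 135.35 → 135
  B: 43 + 0.85×(128−43) = 43 + 72.25 = 115.25 → 115
  → #858773
13% tone:
  R: 160 + 0.13×(128−160) = 160 − 4.16 = 155.84 → 156
  G: 177 − 6.37 = 170.63 → 171
  B: 43 + 11.05 = 54.05 → 54
  → #9CAB36

#858773, #9CAB36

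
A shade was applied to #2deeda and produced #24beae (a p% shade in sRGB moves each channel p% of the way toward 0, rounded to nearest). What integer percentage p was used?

#2deeda is rgb(45, 238, 218); #24beae is rgb(36, 190, 174).
On the G channel (widest range): 190 ≈ 238 + (p/100)(0 − 238), so p ≈ 100×(190 − 238)/(0 − 238) = -4800/-238 = 20.17.
p = 20 reproduces all three channels after rounding.

20%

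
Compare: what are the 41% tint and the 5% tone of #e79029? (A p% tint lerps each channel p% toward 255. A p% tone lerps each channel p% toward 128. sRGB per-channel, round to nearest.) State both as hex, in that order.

#f1be81, #e28f2d

#e79029 is rgb(231, 144, 41).
41% tint:
  R: 231 + 9.84 = 240.84 → 241
  G: 144 + 45.51 = 189.51 → 190
  B: 41 + 0.41×(255−41) = 41 + 87.74 = 128.74 → 129
  → #f1be81
5% tone:
  R: 231 + 0.05×(128−231) = 231 − 5.15 = 225.85 → 226
  G: 144 + 0.05×(128−144) = 144 − 0.8 = 143.2 → 143
  B: 41 + 4.35 = 45.35 → 45
  → #e28f2d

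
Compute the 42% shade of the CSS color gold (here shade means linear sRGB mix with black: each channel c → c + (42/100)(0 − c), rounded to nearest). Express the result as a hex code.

CSS gold is rgb(255, 215, 0).
Per channel, c → c + 0.42(0 − c):
  R: 255 + 0.42×(0−255) = 255 − 107.1 = 147.9 → 148
  G: 215 + 0.42×(0−215) = 215 − 90.3 = 124.7 → 125
  B: 0 + 0 = 0 → 0
rgb(148, 125, 0) = #947d00.

#947d00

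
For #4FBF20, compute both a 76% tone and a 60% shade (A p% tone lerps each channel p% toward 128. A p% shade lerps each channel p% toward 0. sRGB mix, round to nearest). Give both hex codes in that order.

#748F69, #204C0D

#4FBF20 is rgb(79, 191, 32).
76% tone:
  R: 79 + 0.76×(128−79) = 79 + 37.24 = 116.24 → 116
  G: 191 − 47.88 = 143.12 → 143
  B: 32 + 72.96 = 104.96 → 105
  → #748F69
60% shade:
  R: 79 + 0.6×(0−79) = 79 − 47.4 = 31.6 → 32
  G: 191 − 114.6 = 76.4 → 76
  B: 32 + 0.6×(0−32) = 32 − 19.2 = 12.8 → 13
  → #204C0D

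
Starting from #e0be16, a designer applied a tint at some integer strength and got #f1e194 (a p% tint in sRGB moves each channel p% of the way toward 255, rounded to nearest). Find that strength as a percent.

54%

#e0be16 is rgb(224, 190, 22); #f1e194 is rgb(241, 225, 148).
On the B channel (widest range): 148 ≈ 22 + (p/100)(255 − 22), so p ≈ 100×(148 − 22)/(255 − 22) = 12600/233 = 54.08.
p = 54 reproduces all three channels after rounding.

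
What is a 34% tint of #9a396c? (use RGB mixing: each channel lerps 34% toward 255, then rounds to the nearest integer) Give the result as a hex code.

#bc7c9e

#9a396c is rgb(154, 57, 108).
A 34% tint moves each channel 34% toward 255:
  R: 154 + 0.34×(255−154) = 154 + 34.34 = 188.34 → 188
  G: 57 + 67.32 = 124.32 → 124
  B: 108 + 0.34×(255−108) = 108 + 49.98 = 157.98 → 158
rgb(188, 124, 158) = #bc7c9e.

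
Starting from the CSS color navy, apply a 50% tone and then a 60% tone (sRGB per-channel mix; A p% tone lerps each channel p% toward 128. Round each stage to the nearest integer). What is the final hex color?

#666680

CSS navy is rgb(0, 0, 128).
Lerp each channel 50% toward 128:
  R: 0 + 64 = 64 → 64
  G: 0 + 0.5×(128−0) = 0 + 64 = 64 → 64
  B: 128 + 0.5×(128−128) = 128 + 0 = 128 → 128
After the tone: rgb(64, 64, 128) = #404080.
Per channel, c → c + 0.6(128 − c):
  R: 64 + 38.4 = 102.4 → 102
  G: 64 + 0.6×(128−64) = 64 + 38.4 = 102.4 → 102
  B: 128 + 0.6×(128−128) = 128 + 0 = 128 → 128
rgb(102, 102, 128) = #666680.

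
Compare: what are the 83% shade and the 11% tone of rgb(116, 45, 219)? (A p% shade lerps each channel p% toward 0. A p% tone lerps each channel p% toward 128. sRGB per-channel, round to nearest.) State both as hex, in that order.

83% shade:
  R: 116 + 0.83×(0−116) = 116 − 96.28 = 19.72 → 20
  G: 45 + 0.83×(0−45) = 45 − 37.35 = 7.65 → 8
  B: 219 − 181.77 = 37.23 → 37
  → #140825
11% tone:
  R: 116 + 0.11×(128−116) = 116 + 1.32 = 117.32 → 117
  G: 45 + 0.11×(128−45) = 45 + 9.13 = 54.13 → 54
  B: 219 + 0.11×(128−219) = 219 − 10.01 = 208.99 → 209
  → #7536D1

#140825, #7536D1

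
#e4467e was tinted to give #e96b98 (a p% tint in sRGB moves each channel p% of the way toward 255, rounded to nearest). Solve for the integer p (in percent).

20%

#e4467e is rgb(228, 70, 126); #e96b98 is rgb(233, 107, 152).
On the G channel (widest range): 107 ≈ 70 + (p/100)(255 − 70), so p ≈ 100×(107 − 70)/(255 − 70) = 3700/185 = 20.00.
p = 20 reproduces all three channels after rounding.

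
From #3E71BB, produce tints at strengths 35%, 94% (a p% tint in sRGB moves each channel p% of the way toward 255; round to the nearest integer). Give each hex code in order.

#82A3D3, #F3F6FB

#3E71BB is rgb(62, 113, 187).
35%: (62 + 67.55 = 129.55→130, 113 + 49.7 = 162.7→163, 187 + 23.8 = 210.8→211) → #82A3D3
94%: (62 + 181.42 = 243.42→243, 113 + 133.48 = 246.48→246, 187 + 63.92 = 250.92→251) → #F3F6FB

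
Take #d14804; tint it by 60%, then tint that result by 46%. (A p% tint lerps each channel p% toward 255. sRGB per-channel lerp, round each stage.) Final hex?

#f5d8c9

#d14804 is rgb(209, 72, 4).
Lerp each channel 60% toward 255:
  R: 209 + 0.6×(255−209) = 209 + 27.6 = 236.6 → 237
  G: 72 + 0.6×(255−72) = 72 + 109.8 = 181.8 → 182
  B: 4 + 150.6 = 154.6 → 155
After the tint: rgb(237, 182, 155) = #edb69b.
A 46% tint moves each channel 46% toward 255:
  R: 237 + 0.46×(255−237) = 237 + 8.28 = 245.28 → 245
  G: 182 + 33.58 = 215.58 → 216
  B: 155 + 0.46×(255−155) = 155 + 46 = 201 → 201
rgb(245, 216, 201) = #f5d8c9.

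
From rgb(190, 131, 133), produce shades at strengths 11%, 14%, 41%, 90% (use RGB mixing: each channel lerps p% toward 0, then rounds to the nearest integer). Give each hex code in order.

#A97576, #A37172, #704D4E, #130D0D

11%: (190 − 20.9 = 169.1→169, 131 − 14.41 = 116.59→117, 133 − 14.63 = 118.37→118) → #A97576
14%: (190 − 26.6 = 163.4→163, 131 − 18.34 = 112.66→113, 133 − 18.62 = 114.38→114) → #A37172
41%: (190 − 77.9 = 112.1→112, 131 − 53.71 = 77.29→77, 133 − 54.53 = 78.47→78) → #704D4E
90%: (190 − 171 = 19→19, 131 − 117.9 = 13.1→13, 133 − 119.7 = 13.3→13) → #130D0D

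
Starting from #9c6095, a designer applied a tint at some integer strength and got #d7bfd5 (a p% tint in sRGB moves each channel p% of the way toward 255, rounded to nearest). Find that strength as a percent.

60%

#9c6095 is rgb(156, 96, 149); #d7bfd5 is rgb(215, 191, 213).
On the G channel (widest range): 191 ≈ 96 + (p/100)(255 − 96), so p ≈ 100×(191 − 96)/(255 − 96) = 9500/159 = 59.75.
p = 60 reproduces all three channels after rounding.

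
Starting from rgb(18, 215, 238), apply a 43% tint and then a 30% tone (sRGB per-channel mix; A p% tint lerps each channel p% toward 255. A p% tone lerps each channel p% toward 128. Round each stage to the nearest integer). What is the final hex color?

#7AC9D2

Lerp each channel 43% toward 255:
  R: 18 + 101.91 = 119.91 → 120
  G: 215 + 17.2 = 232.2 → 232
  B: 238 + 0.43×(255−238) = 238 + 7.31 = 245.31 → 245
After the tint: rgb(120, 232, 245) = #78E8F5.
Per channel, c → c + 0.3(128 − c):
  R: 120 + 0.3×(128−120) = 120 + 2.4 = 122.4 → 122
  G: 232 + 0.3×(128−232) = 232 − 31.2 = 200.8 → 201
  B: 245 − 35.1 = 209.9 → 210
rgb(122, 201, 210) = #7AC9D2.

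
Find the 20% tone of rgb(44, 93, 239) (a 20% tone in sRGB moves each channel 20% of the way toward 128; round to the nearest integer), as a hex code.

Lerp each channel 20% toward 128:
  R: 44 + 16.8 = 60.8 → 61
  G: 93 + 7 = 100 → 100
  B: 239 + 0.2×(128−239) = 239 − 22.2 = 216.8 → 217
rgb(61, 100, 217) = #3d64d9.

#3d64d9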